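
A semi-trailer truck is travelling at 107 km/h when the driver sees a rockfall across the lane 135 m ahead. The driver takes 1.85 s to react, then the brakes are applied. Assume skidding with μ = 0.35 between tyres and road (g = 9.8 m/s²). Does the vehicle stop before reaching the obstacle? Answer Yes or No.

No

107 km/h ÷ 3.6 = 29.7222 m/s.
a = μg = 0.35 × 9.8 = 3.430 m/s².
Reaction distance = 29.7222 × 1.85 = 54.986 m.
Braking distance = v²/(2a) = 883.409 / 6.860 = 128.777 m.
Total stopping distance = 54.986 + 128.777 = 183.763 m, vs 135 m available — it cannot stop in time and overshoots by 183.763 − 135 = 48.763 m.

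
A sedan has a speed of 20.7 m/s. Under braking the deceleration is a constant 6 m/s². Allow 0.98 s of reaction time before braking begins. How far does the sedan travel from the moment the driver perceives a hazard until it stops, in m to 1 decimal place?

Total stopping distance ≈ 56.0 m

Reaction distance = v·t_r = 20.7000 × 0.98 = 20.286 m.
Braking distance = v²/(2a) = 20.7000² / (2 × 6.000) = 428.490 / 12.000 = 35.708 m.
Total = 20.286 + 35.708 = 55.994 m.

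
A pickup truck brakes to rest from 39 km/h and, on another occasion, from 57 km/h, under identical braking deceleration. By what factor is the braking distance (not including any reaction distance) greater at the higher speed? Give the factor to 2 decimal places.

Braking distance d = v²/(2a), so with a fixed, d ∝ v².
Factor = (57/39)² = 1.4615² = 2.1360.

Factor ≈ 2.14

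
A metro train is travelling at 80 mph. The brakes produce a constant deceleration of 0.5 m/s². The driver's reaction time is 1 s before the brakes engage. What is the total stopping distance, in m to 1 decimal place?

80 mph × 0.44704 = 35.7632 m/s.
Reaction distance = v·t_r = 35.7632 × 1 = 35.763 m.
Braking distance = v²/(2a) = 35.7632² / (2 × 0.500) = 1279.006 / 1.000 = 1279.006 m.
Total = 35.763 + 1279.006 = 1314.769 m.

Total stopping distance ≈ 1314.8 m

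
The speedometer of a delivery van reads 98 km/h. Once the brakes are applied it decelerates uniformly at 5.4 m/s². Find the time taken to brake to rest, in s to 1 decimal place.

98 km/h ÷ 3.6 = 27.2222 m/s.
Braking time = v/a = 27.2222 / 5.400 = 5.041 s.

Braking time ≈ 5.0 s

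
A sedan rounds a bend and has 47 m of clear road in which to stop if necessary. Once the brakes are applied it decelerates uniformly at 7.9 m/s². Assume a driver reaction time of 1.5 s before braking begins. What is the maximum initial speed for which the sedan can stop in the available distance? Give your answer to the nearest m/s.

Stopping distance: v·t_r + v²/(2a) = 47 with t_r = 1.5 s and a = 7.900 m/s².
So v² + 23.700 v − 742.60 = 0.
Positive root: v = −a·t_r + √((a·t_r)² + 2a·d) = −11.850 + √(140.422 + 742.60) = 17.8657 m/s.

Maximum speed ≈ 18 m/s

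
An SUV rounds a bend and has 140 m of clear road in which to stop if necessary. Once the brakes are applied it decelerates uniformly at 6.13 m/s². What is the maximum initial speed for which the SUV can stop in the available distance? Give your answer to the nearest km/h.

Maximum speed ≈ 149 km/h

v²/(2a) = d ⇒ v = √(2 × 6.130 × 140) = √1716.40 = 41.4295 m/s.
41.4295 m/s × 3.6 = 149.146 km/h.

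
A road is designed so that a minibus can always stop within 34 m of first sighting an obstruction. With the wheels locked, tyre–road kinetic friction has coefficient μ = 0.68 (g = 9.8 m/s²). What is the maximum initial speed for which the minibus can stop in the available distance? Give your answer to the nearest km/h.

a = μg = 0.68 × 9.8 = 6.664 m/s².
v²/(2a) = d ⇒ v = √(2 × 6.664 × 34) = √453.15 = 21.2873 m/s.
21.2873 m/s × 3.6 = 76.634 km/h.

Maximum speed ≈ 77 km/h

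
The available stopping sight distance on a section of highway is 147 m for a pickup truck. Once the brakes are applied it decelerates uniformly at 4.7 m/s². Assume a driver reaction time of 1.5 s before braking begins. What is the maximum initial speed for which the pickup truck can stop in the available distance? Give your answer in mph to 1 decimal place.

Stopping distance: v·t_r + v²/(2a) = 147 with t_r = 1.5 s and a = 4.700 m/s².
So v² + 14.100 v − 1381.80 = 0.
Positive root: v = −a·t_r + √((a·t_r)² + 2a·d) = −7.050 + √(49.703 + 1381.80) = 30.7852 m/s.
30.7852 m/s ÷ 0.44704 = 68.865 mph.

Maximum speed ≈ 68.9 mph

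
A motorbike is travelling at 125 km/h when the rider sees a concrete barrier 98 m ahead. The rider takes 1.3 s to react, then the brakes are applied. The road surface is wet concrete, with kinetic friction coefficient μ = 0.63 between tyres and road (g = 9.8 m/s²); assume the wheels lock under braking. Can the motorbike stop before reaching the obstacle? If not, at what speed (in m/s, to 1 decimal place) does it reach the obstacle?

No — it strikes the obstacle at 23.5 m/s

125 km/h ÷ 3.6 = 34.7222 m/s.
a = μg = 0.63 × 9.8 = 6.174 m/s².
Reaction distance = 34.7222 × 1.3 = 45.139 m.
Braking distance needed to stop: v²/(2a) = 1205.631 / 12.348 = 97.638 m, so total needed = 45.139 + 97.638 = 142.777 m > 98 m — it cannot stop.
Distance remaining when braking begins: 98 − 45.139 = 52.861 m.
v² = v₀² − 2a·d = 1205.631 − 2 × 6.174 × 52.861 = 552.903 m²/s².
v = √552.903 = 23.514 m/s.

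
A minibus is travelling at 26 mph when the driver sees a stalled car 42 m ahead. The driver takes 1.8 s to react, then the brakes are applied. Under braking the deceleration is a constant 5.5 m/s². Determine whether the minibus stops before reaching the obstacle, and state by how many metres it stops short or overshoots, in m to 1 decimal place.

26 mph × 0.44704 = 11.6230 m/s.
Reaction distance = 11.6230 × 1.8 = 20.921 m.
Braking distance = v²/(2a) = 135.094 / 11.000 = 12.281 m.
Total stopping distance = 20.921 + 12.281 = 33.202 m, vs 42 m available — it stops with 42 − 33.202 = 8.798 m to spare.

Yes — it stops 8.8 m short of the obstacle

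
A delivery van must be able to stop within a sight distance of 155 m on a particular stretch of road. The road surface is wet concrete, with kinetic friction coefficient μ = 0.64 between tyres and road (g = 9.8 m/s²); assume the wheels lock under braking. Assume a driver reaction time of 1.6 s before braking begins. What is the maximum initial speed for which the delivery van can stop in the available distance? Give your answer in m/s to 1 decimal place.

a = μg = 0.64 × 9.8 = 6.272 m/s².
Stopping distance: v·t_r + v²/(2a) = 155 with t_r = 1.6 s and a = 6.272 m/s².
So v² + 20.070 v − 1944.32 = 0.
Positive root: v = −a·t_r + √((a·t_r)² + 2a·d) = −10.035 + √(100.701 + 1944.32) = 35.1869 m/s.

Maximum speed ≈ 35.2 m/s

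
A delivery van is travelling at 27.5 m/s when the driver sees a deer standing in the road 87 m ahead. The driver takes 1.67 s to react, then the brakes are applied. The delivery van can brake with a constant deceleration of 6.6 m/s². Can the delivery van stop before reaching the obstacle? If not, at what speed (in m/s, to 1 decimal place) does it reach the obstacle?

No — it strikes the obstacle at 14.6 m/s

Reaction distance = 27.5000 × 1.67 = 45.925 m.
Braking distance needed to stop: v²/(2a) = 756.250 / 13.200 = 57.292 m, so total needed = 45.925 + 57.292 = 103.217 m > 87 m — it cannot stop.
Distance remaining when braking begins: 87 − 45.925 = 41.075 m.
v² = v₀² − 2a·d = 756.250 − 2 × 6.600 × 41.075 = 214.060 m²/s².
v = √214.060 = 14.631 m/s.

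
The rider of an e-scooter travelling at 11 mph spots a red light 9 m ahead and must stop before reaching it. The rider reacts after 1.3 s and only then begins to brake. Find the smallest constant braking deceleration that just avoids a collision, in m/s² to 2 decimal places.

11 mph × 0.44704 = 4.9174 m/s.
Distance covered during reaction = 4.9174 × 1.3 = 6.393 m.
Distance available for braking: 9 − 6.393 = 2.607 m.
v² = 2a·d ⇒ a = v²/(2d) = 4.9174² / (2 × 2.607) = 24.181 / 5.214 = 4.6377 m/s².

Required deceleration ≈ 4.64 m/s²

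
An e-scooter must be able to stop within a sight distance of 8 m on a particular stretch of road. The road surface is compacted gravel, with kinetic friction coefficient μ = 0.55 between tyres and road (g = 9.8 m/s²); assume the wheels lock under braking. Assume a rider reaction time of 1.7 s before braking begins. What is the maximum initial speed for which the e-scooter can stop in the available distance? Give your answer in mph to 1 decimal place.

Maximum speed ≈ 8.7 mph

a = μg = 0.55 × 9.8 = 5.390 m/s².
Stopping distance: v·t_r + v²/(2a) = 8 with t_r = 1.7 s and a = 5.390 m/s².
So v² + 18.326 v − 86.24 = 0.
Positive root: v = −a·t_r + √((a·t_r)² + 2a·d) = −9.163 + √(83.961 + 86.24) = 3.8831 m/s.
3.8831 m/s ÷ 0.44704 = 8.686 mph.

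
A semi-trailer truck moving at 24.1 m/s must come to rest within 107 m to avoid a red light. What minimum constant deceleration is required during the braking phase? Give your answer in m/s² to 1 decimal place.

v² = 2a·d ⇒ a = v²/(2d) = 24.1000² / (2 × 107.000) = 580.810 / 214.000 = 2.7141 m/s².

Required deceleration ≈ 2.7 m/s²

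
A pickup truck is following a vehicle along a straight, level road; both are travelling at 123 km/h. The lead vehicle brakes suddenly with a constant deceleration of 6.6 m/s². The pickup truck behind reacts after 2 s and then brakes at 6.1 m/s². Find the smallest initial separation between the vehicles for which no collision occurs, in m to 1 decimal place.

123 km/h ÷ 3.6 = 34.1667 m/s.
Leader travels v²/(2a_L) = 1167.363 / 13.200 = 88.437 m before stopping.
Follower covers v·t_r = 34.1667 × 2 = 68.333 m while reacting, then v²/(2a_F) = 1167.363 / 12.200 = 95.685 m while braking, for a total of 68.333 + 95.685 = 164.018 m.
Since a_F ≤ a_L and the follower starts braking later, the follower is never slower than the leader, so the closest approach is when both have stopped.
Minimum gap = 164.018 − 88.437 = 75.581 m.

Minimum gap ≈ 75.6 m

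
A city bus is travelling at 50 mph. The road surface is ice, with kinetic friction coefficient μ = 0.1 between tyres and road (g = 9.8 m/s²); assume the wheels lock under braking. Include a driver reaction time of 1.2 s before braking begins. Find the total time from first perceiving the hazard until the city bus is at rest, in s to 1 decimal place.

50 mph × 0.44704 = 22.3520 m/s.
a = μg = 0.1 × 9.8 = 0.980 m/s².
Braking time = v/a = 22.3520 / 0.980 = 22.808 s.
Total = 1.2 + 22.808 = 24.008 s.

Total time ≈ 24.0 s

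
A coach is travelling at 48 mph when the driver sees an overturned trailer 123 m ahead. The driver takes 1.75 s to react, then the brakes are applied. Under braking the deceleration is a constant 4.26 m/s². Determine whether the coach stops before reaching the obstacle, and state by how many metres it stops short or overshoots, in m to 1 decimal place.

48 mph × 0.44704 = 21.4579 m/s.
Reaction distance = 21.4579 × 1.75 = 37.551 m.
Braking distance = v²/(2a) = 460.441 / 8.520 = 54.042 m.
Total stopping distance = 37.551 + 54.042 = 91.593 m, vs 123 m available — it stops with 123 − 91.593 = 31.407 m to spare.

Yes — it stops 31.4 m short of the obstacle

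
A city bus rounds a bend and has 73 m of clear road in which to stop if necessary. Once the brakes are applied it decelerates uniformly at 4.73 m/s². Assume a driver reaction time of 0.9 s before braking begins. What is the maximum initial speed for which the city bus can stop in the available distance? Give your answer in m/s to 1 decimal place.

Maximum speed ≈ 22.4 m/s

Stopping distance: v·t_r + v²/(2a) = 73 with t_r = 0.9 s and a = 4.730 m/s².
So v² + 8.514 v − 690.58 = 0.
Positive root: v = −a·t_r + √((a·t_r)² + 2a·d) = −4.257 + √(18.122 + 690.58) = 22.3645 m/s.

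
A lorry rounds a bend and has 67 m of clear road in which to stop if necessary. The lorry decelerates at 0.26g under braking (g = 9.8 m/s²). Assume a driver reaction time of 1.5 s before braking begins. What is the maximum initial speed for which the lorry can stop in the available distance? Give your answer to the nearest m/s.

a = 0.26 × 9.8 = 2.548 m/s².
Stopping distance: v·t_r + v²/(2a) = 67 with t_r = 1.5 s and a = 2.548 m/s².
So v² + 7.644 v − 341.43 = 0.
Positive root: v = −a·t_r + √((a·t_r)² + 2a·d) = −3.822 + √(14.608 + 341.43) = 15.0470 m/s.

Maximum speed ≈ 15 m/s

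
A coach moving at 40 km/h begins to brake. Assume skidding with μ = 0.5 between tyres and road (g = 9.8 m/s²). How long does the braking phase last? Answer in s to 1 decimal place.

40 km/h ÷ 3.6 = 11.1111 m/s.
a = μg = 0.5 × 9.8 = 4.900 m/s².
Braking time = v/a = 11.1111 / 4.900 = 2.268 s.

Braking time ≈ 2.3 s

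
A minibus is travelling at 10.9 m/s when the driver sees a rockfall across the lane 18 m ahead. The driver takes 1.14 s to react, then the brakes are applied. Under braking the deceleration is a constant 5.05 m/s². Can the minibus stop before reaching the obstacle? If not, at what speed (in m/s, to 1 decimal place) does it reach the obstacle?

Reaction distance = 10.9000 × 1.14 = 12.426 m.
Braking distance needed to stop: v²/(2a) = 118.810 / 10.100 = 11.763 m, so total needed = 12.426 + 11.763 = 24.189 m > 18 m — it cannot stop.
Distance remaining when braking begins: 18 − 12.426 = 5.574 m.
v² = v₀² − 2a·d = 118.810 − 2 × 5.050 × 5.574 = 62.513 m²/s².
v = √62.513 = 7.907 m/s.

No — it strikes the obstacle at 7.9 m/s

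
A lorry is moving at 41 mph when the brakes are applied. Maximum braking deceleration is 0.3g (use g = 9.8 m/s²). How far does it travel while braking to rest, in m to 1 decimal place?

Braking distance ≈ 57.1 m

41 mph × 0.44704 = 18.3286 m/s.
a = 0.3 × 9.8 = 2.940 m/s².
Braking distance = v²/(2a) = 18.3286² / (2 × 2.940) = 335.938 / 5.880 = 57.132 m.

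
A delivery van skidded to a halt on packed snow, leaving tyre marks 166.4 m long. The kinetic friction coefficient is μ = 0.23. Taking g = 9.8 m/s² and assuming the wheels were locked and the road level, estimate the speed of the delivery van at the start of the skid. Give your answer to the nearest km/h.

Initial speed ≈ 99 km/h

Deceleration a = μg = 0.23 × 9.8 = 2.254 m/s².
v = √(2a·d) = √(2 × 2.254 × 166.4) = √750.131 = 27.3885 m/s.
= 27.3885 × 3.6 = 98.599 km/h.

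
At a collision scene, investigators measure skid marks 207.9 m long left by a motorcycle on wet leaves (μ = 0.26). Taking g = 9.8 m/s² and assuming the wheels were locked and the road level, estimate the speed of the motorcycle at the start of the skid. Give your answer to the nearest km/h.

Deceleration a = μg = 0.26 × 9.8 = 2.548 m/s².
v = √(2a·d) = √(2 × 2.548 × 207.9) = √1059.458 = 32.5493 m/s.
= 32.5493 × 3.6 = 117.177 km/h.

Initial speed ≈ 117 km/h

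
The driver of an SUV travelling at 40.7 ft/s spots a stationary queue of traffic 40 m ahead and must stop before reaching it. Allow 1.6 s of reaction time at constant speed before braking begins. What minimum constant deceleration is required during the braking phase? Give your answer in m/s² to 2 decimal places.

Required deceleration ≈ 3.82 m/s²

40.7 ft/s × 0.3048 = 12.4054 m/s.
Distance covered during reaction = 12.4054 × 1.6 = 19.849 m.
Distance available for braking: 40 − 19.849 = 20.151 m.
v² = 2a·d ⇒ a = v²/(2d) = 12.4054² / (2 × 20.151) = 153.894 / 40.302 = 3.8185 m/s².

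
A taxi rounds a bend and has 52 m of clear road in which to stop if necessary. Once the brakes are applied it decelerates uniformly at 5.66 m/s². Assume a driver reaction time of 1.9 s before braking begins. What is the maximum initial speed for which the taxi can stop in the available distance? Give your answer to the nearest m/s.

Maximum speed ≈ 16 m/s

Stopping distance: v·t_r + v²/(2a) = 52 with t_r = 1.9 s and a = 5.660 m/s².
So v² + 21.508 v − 588.64 = 0.
Positive root: v = −a·t_r + √((a·t_r)² + 2a·d) = −10.754 + √(115.649 + 588.64) = 15.7844 m/s.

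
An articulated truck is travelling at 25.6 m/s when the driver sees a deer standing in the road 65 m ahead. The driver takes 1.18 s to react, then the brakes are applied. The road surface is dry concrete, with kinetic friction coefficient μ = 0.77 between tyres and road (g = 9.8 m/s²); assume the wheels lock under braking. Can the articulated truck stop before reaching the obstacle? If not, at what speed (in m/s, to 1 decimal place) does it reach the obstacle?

No — it strikes the obstacle at 11.4 m/s

a = μg = 0.77 × 9.8 = 7.546 m/s².
Reaction distance = 25.6000 × 1.18 = 30.208 m.
Braking distance needed to stop: v²/(2a) = 655.360 / 15.092 = 43.424 m, so total needed = 30.208 + 43.424 = 73.632 m > 65 m — it cannot stop.
Distance remaining when braking begins: 65 − 30.208 = 34.792 m.
v² = v₀² − 2a·d = 655.360 − 2 × 7.546 × 34.792 = 130.279 m²/s².
v = √130.279 = 11.414 m/s.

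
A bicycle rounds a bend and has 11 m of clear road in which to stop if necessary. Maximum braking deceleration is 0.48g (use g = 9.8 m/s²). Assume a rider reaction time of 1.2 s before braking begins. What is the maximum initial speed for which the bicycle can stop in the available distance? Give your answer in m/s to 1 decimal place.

Maximum speed ≈ 6.0 m/s

a = 0.48 × 9.8 = 4.704 m/s².
Stopping distance: v·t_r + v²/(2a) = 11 with t_r = 1.2 s and a = 4.704 m/s².
So v² + 11.290 v − 103.49 = 0.
Positive root: v = −a·t_r + √((a·t_r)² + 2a·d) = −5.645 + √(31.866 + 103.49) = 5.9893 m/s.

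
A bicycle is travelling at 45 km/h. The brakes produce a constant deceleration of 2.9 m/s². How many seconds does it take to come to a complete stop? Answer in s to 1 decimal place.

45 km/h ÷ 3.6 = 12.5000 m/s.
Braking time = v/a = 12.5000 / 2.900 = 4.310 s.

Braking time ≈ 4.3 s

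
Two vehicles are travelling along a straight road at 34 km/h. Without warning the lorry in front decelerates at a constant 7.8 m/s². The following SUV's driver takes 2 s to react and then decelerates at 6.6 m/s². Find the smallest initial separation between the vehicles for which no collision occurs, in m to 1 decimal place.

Minimum gap ≈ 19.9 m

34 km/h ÷ 3.6 = 9.4444 m/s.
Leader travels v²/(2a_L) = 89.197 / 15.600 = 5.718 m before stopping.
Follower covers v·t_r = 9.4444 × 2 = 18.889 m while reacting, then v²/(2a_F) = 89.197 / 13.200 = 6.757 m while braking, for a total of 18.889 + 6.757 = 25.646 m.
Since a_F ≤ a_L and the follower starts braking later, the follower is never slower than the leader, so the closest approach is when both have stopped.
Minimum gap = 25.646 − 5.718 = 19.928 m.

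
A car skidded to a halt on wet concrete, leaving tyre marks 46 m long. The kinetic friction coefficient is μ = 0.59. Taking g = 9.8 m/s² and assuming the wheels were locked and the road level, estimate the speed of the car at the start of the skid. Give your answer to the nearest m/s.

Deceleration a = μg = 0.59 × 9.8 = 5.782 m/s².
v = √(2a·d) = √(2 × 5.782 × 46) = √531.944 = 23.0639 m/s.

Initial speed ≈ 23 m/s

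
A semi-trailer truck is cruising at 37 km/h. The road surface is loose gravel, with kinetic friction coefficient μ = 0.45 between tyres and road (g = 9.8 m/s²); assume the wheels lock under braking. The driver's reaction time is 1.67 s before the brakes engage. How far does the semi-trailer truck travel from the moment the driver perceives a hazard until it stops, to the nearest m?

Total stopping distance ≈ 29 m

37 km/h ÷ 3.6 = 10.2778 m/s.
a = μg = 0.45 × 9.8 = 4.410 m/s².
Reaction distance = v·t_r = 10.2778 × 1.67 = 17.164 m.
Braking distance = v²/(2a) = 10.2778² / (2 × 4.410) = 105.633 / 8.820 = 11.977 m.
Total = 17.164 + 11.977 = 29.141 m.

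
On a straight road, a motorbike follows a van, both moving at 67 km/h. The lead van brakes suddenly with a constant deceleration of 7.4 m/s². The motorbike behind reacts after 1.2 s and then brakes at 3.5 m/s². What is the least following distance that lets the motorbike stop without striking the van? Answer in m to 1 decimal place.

Minimum gap ≈ 48.4 m

67 km/h ÷ 3.6 = 18.6111 m/s.
Leader travels v²/(2a_L) = 346.373 / 14.800 = 23.404 m before stopping.
Follower covers v·t_r = 18.6111 × 1.2 = 22.333 m while reacting, then v²/(2a_F) = 346.373 / 7.000 = 49.482 m while braking, for a total of 22.333 + 49.482 = 71.815 m.
Since a_F ≤ a_L and the follower starts braking later, the follower is never slower than the leader, so the closest approach is when both have stopped.
Minimum gap = 71.815 − 23.404 = 48.411 m.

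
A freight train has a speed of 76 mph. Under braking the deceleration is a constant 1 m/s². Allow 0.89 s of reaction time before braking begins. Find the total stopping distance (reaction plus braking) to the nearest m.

Total stopping distance ≈ 607 m

76 mph × 0.44704 = 33.9750 m/s.
Reaction distance = v·t_r = 33.9750 × 0.89 = 30.238 m.
Braking distance = v²/(2a) = 33.9750² / (2 × 1.000) = 1154.301 / 2.000 = 577.150 m.
Total = 30.238 + 577.150 = 607.388 m.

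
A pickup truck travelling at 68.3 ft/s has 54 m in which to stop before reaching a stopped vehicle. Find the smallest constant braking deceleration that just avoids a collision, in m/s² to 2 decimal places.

Required deceleration ≈ 4.01 m/s²

68.3 ft/s × 0.3048 = 20.8178 m/s.
v² = 2a·d ⇒ a = v²/(2d) = 20.8178² / (2 × 54.000) = 433.381 / 108.000 = 4.0128 m/s².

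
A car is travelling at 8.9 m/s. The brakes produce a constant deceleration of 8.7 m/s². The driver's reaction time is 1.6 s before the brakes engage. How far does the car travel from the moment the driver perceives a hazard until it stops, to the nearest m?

Total stopping distance ≈ 19 m

Reaction distance = v·t_r = 8.9000 × 1.6 = 14.240 m.
Braking distance = v²/(2a) = 8.9000² / (2 × 8.700) = 79.210 / 17.400 = 4.552 m.
Total = 14.240 + 4.552 = 18.792 m.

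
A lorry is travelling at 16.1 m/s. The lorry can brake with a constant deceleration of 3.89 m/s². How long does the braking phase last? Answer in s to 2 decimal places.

Braking time ≈ 4.14 s

Braking time = v/a = 16.1000 / 3.890 = 4.139 s.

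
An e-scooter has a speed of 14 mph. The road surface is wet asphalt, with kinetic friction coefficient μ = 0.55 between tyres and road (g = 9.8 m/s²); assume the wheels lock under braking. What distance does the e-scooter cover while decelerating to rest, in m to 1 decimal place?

Braking distance ≈ 3.6 m

14 mph × 0.44704 = 6.2586 m/s.
a = μg = 0.55 × 9.8 = 5.390 m/s².
Braking distance = v²/(2a) = 6.2586² / (2 × 5.390) = 39.170 / 10.780 = 3.634 m.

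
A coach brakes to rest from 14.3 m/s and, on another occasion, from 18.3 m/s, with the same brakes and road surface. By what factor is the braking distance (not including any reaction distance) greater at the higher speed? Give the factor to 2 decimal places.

Braking distance d = v²/(2a), so with a fixed, d ∝ v².
Factor = (18.3/14.3)² = 1.2797² = 1.6376.

Factor ≈ 1.64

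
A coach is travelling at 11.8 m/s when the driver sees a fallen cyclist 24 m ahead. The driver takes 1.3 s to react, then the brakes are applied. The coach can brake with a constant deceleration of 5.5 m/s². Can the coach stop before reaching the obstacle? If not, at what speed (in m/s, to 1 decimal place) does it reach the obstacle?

No — it strikes the obstacle at 6.6 m/s

Reaction distance = 11.8000 × 1.3 = 15.340 m.
Braking distance needed to stop: v²/(2a) = 139.240 / 11.000 = 12.658 m, so total needed = 15.340 + 12.658 = 27.998 m > 24 m — it cannot stop.
Distance remaining when braking begins: 24 − 15.340 = 8.660 m.
v² = v₀² − 2a·d = 139.240 − 2 × 5.500 × 8.660 = 43.980 m²/s².
v = √43.980 = 6.632 m/s.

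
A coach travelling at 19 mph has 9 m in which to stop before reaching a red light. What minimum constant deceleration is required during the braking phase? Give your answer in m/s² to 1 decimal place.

Required deceleration ≈ 4.0 m/s²

19 mph × 0.44704 = 8.4938 m/s.
v² = 2a·d ⇒ a = v²/(2d) = 8.4938² / (2 × 9.000) = 72.145 / 18.000 = 4.0081 m/s².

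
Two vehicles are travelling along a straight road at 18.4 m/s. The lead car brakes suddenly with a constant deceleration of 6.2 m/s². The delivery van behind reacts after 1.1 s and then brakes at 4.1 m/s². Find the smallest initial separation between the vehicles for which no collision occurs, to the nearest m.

Minimum gap ≈ 34 m

Leader travels v²/(2a_L) = 338.560 / 12.400 = 27.303 m before stopping.
Follower covers v·t_r = 18.4000 × 1.1 = 20.240 m while reacting, then v²/(2a_F) = 338.560 / 8.200 = 41.288 m while braking, for a total of 20.240 + 41.288 = 61.528 m.
Since a_F ≤ a_L and the follower starts braking later, the follower is never slower than the leader, so the closest approach is when both have stopped.
Minimum gap = 61.528 − 27.303 = 34.225 m.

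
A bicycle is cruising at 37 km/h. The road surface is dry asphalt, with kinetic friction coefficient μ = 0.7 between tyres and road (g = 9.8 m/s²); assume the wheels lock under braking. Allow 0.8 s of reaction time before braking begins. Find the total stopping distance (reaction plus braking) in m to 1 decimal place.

37 km/h ÷ 3.6 = 10.2778 m/s.
a = μg = 0.7 × 9.8 = 6.860 m/s².
Reaction distance = v·t_r = 10.2778 × 0.8 = 8.222 m.
Braking distance = v²/(2a) = 10.2778² / (2 × 6.860) = 105.633 / 13.720 = 7.699 m.
Total = 8.222 + 7.699 = 15.921 m.

Total stopping distance ≈ 15.9 m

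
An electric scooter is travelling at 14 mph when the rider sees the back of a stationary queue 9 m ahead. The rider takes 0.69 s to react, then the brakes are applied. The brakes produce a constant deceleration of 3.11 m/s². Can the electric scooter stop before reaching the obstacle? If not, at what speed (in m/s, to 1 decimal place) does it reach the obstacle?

14 mph × 0.44704 = 6.2586 m/s.
Reaction distance = 6.2586 × 0.69 = 4.318 m.
Braking distance needed to stop: v²/(2a) = 39.170 / 6.220 = 6.297 m, so total needed = 4.318 + 6.297 = 10.615 m > 9 m — it cannot stop.
Distance remaining when braking begins: 9 − 4.318 = 4.682 m.
v² = v₀² − 2a·d = 39.170 − 2 × 3.110 × 4.682 = 10.048 m²/s².
v = √10.048 = 3.170 m/s.

No — it strikes the obstacle at 3.2 m/s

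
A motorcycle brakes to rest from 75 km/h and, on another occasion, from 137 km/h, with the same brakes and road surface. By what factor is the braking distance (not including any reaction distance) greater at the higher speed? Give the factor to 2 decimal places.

Braking distance d = v²/(2a), so with a fixed, d ∝ v².
Factor = (137/75)² = 1.8267² = 3.3368.

Factor ≈ 3.34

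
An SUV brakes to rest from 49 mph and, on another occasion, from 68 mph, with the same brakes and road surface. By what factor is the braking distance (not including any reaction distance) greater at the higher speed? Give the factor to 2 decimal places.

Braking distance d = v²/(2a), so with a fixed, d ∝ v².
Factor = (68/49)² = 1.3878² = 1.9260.

Factor ≈ 1.93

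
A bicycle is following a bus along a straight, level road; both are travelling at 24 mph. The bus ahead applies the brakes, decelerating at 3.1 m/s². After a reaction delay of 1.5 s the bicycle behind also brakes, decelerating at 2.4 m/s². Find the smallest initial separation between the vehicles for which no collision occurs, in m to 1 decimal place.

Minimum gap ≈ 21.5 m

24 mph × 0.44704 = 10.7290 m/s.
Leader travels v²/(2a_L) = 115.111 / 6.200 = 18.566 m before stopping.
Follower covers v·t_r = 10.7290 × 1.5 = 16.093 m while reacting, then v²/(2a_F) = 115.111 / 4.800 = 23.981 m while braking, for a total of 16.093 + 23.981 = 40.074 m.
Since a_F ≤ a_L and the follower starts braking later, the follower is never slower than the leader, so the closest approach is when both have stopped.
Minimum gap = 40.074 − 18.566 = 21.508 m.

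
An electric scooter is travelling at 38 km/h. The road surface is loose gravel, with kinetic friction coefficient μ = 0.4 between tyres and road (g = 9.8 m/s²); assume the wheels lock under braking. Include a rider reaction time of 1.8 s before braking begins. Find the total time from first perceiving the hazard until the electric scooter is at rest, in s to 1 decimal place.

38 km/h ÷ 3.6 = 10.5556 m/s.
a = μg = 0.4 × 9.8 = 3.920 m/s².
Braking time = v/a = 10.5556 / 3.920 = 2.693 s.
Total = 1.8 + 2.693 = 4.493 s.

Total time ≈ 4.5 s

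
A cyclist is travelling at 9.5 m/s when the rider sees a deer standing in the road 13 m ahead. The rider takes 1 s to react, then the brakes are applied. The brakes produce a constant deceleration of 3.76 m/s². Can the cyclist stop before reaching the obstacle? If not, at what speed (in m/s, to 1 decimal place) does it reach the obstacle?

No — it strikes the obstacle at 8.0 m/s

Reaction distance = 9.5000 × 1 = 9.500 m.
Braking distance needed to stop: v²/(2a) = 90.250 / 7.520 = 12.001 m, so total needed = 9.500 + 12.001 = 21.501 m > 13 m — it cannot stop.
Distance remaining when braking begins: 13 − 9.500 = 3.500 m.
v² = v₀² − 2a·d = 90.250 − 2 × 3.760 × 3.500 = 63.930 m²/s².
v = √63.930 = 7.996 m/s.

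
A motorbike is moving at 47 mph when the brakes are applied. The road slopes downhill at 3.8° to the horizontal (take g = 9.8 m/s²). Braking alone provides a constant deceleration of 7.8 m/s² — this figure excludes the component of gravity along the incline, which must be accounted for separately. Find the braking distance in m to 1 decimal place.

47 mph × 0.44704 = 21.0109 m/s.
Gravity along the downhill slope reduces the braking deceleration: a_eff = 7.800 − 9.8·sin 3.8° = 7.800 − 0.649 = 7.151 m/s².
Braking distance = v²/(2a) = 21.0109² / (2 × 7.151) = 441.458 / 14.302 = 30.867 m.

Braking distance ≈ 30.9 m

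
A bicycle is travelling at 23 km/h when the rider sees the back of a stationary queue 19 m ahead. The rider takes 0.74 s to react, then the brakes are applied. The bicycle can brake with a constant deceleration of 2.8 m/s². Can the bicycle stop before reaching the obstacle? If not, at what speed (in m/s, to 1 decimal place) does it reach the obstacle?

23 km/h ÷ 3.6 = 6.3889 m/s.
Reaction distance = 6.3889 × 0.74 = 4.728 m.
Braking distance = v²/(2a) = 40.818 / 5.600 = 7.289 m.
Total stopping distance = 4.728 + 7.289 = 12.017 m, vs 19 m available — it stops with 19 − 12.017 = 6.983 m to spare.

Yes — it stops about 7.0 m short of the obstacle, so it never reaches it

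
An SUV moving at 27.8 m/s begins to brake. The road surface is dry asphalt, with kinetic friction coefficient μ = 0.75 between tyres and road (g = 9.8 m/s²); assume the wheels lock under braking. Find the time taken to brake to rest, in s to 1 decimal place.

Braking time ≈ 3.8 s

a = μg = 0.75 × 9.8 = 7.350 m/s².
Braking time = v/a = 27.8000 / 7.350 = 3.782 s.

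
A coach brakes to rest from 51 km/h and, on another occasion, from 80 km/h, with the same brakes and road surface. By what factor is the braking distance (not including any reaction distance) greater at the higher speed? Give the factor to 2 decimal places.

Factor ≈ 2.46

Braking distance d = v²/(2a), so with a fixed, d ∝ v².
Factor = (80/51)² = 1.5686² = 2.4605.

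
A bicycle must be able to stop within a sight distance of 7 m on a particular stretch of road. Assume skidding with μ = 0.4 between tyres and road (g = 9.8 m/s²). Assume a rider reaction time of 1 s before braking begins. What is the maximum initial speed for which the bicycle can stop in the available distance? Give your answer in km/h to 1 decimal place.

a = μg = 0.4 × 9.8 = 3.920 m/s².
Stopping distance: v·t_r + v²/(2a) = 7 with t_r = 1 s and a = 3.920 m/s².
So v² + 7.840 v − 54.88 = 0.
Positive root: v = −a·t_r + √((a·t_r)² + 2a·d) = −3.920 + √(15.366 + 54.88) = 4.4613 m/s.
4.4613 m/s × 3.6 = 16.061 km/h.

Maximum speed ≈ 16.1 km/h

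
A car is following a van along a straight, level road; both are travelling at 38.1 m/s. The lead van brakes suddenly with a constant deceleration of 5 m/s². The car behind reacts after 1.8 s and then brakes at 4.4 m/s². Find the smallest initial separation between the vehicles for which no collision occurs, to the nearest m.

Leader travels v²/(2a_L) = 1451.610 / 10.000 = 145.161 m before stopping.
Follower covers v·t_r = 38.1000 × 1.8 = 68.580 m while reacting, then v²/(2a_F) = 1451.610 / 8.800 = 164.956 m while braking, for a total of 68.580 + 164.956 = 233.536 m.
Since a_F ≤ a_L and the follower starts braking later, the follower is never slower than the leader, so the closest approach is when both have stopped.
Minimum gap = 233.536 − 145.161 = 88.375 m.

Minimum gap ≈ 88 m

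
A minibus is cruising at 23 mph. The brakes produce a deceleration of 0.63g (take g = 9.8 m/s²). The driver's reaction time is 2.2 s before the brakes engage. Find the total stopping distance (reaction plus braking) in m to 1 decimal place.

Total stopping distance ≈ 31.2 m

23 mph × 0.44704 = 10.2819 m/s.
a = 0.63 × 9.8 = 6.174 m/s².
Reaction distance = v·t_r = 10.2819 × 2.2 = 22.620 m.
Braking distance = v²/(2a) = 10.2819² / (2 × 6.174) = 105.717 / 12.348 = 8.561 m.
Total = 22.620 + 8.561 = 31.181 m.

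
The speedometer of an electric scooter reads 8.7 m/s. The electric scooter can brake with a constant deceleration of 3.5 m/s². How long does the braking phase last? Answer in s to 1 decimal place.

Braking time ≈ 2.5 s

Braking time = v/a = 8.7000 / 3.500 = 2.486 s.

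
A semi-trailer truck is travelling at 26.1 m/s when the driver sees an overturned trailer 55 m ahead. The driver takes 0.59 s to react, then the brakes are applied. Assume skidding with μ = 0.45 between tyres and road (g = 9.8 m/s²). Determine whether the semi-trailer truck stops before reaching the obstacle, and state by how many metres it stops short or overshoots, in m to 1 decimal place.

a = μg = 0.45 × 9.8 = 4.410 m/s².
Reaction distance = 26.1000 × 0.59 = 15.399 m.
Braking distance = v²/(2a) = 681.210 / 8.820 = 77.235 m.
Total stopping distance = 15.399 + 77.235 = 92.634 m, vs 55 m available — it cannot stop in time and overshoots by 92.634 − 55 = 37.634 m.

No — it overshoots by 37.6 m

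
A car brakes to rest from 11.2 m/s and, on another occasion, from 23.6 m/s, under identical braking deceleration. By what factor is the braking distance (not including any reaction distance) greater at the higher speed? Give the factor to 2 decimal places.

Braking distance d = v²/(2a), so with a fixed, d ∝ v².
Factor = (23.6/11.2)² = 2.1071² = 4.4399.

Factor ≈ 4.44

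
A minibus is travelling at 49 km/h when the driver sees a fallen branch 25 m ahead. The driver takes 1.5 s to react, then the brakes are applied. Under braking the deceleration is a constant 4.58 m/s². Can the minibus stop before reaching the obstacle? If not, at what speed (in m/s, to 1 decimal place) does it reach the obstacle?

No — it strikes the obstacle at 12.0 m/s

49 km/h ÷ 3.6 = 13.6111 m/s.
Reaction distance = 13.6111 × 1.5 = 20.417 m.
Braking distance needed to stop: v²/(2a) = 185.262 / 9.160 = 20.225 m, so total needed = 20.417 + 20.225 = 40.642 m > 25 m — it cannot stop.
Distance remaining when braking begins: 25 − 20.417 = 4.583 m.
v² = v₀² − 2a·d = 185.262 − 2 × 4.580 × 4.583 = 143.282 m²/s².
v = √143.282 = 11.970 m/s.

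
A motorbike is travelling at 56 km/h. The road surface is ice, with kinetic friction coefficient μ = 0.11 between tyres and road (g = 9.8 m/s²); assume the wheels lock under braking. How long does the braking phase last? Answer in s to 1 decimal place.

56 km/h ÷ 3.6 = 15.5556 m/s.
a = μg = 0.11 × 9.8 = 1.078 m/s².
Braking time = v/a = 15.5556 / 1.078 = 14.430 s.

Braking time ≈ 14.4 s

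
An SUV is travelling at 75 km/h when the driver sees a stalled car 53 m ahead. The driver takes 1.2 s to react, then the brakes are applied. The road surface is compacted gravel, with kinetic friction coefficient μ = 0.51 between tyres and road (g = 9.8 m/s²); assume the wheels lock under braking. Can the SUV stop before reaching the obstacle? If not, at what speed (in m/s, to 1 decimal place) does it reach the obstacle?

No — it strikes the obstacle at 12.4 m/s

75 km/h ÷ 3.6 = 20.8333 m/s.
a = μg = 0.51 × 9.8 = 4.998 m/s².
Reaction distance = 20.8333 × 1.2 = 25.000 m.
Braking distance needed to stop: v²/(2a) = 434.026 / 9.996 = 43.420 m, so total needed = 25.000 + 43.420 = 68.420 m > 53 m — it cannot stop.
Distance remaining when braking begins: 53 − 25.000 = 28.000 m.
v² = v₀² − 2a·d = 434.026 − 2 × 4.998 × 28.000 = 154.138 m²/s².
v = √154.138 = 12.415 m/s.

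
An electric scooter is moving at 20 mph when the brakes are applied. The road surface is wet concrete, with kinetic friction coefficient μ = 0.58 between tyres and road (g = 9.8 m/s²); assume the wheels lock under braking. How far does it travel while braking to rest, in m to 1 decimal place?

Braking distance ≈ 7.0 m

20 mph × 0.44704 = 8.9408 m/s.
a = μg = 0.58 × 9.8 = 5.684 m/s².
Braking distance = v²/(2a) = 8.9408² / (2 × 5.684) = 79.938 / 11.368 = 7.032 m.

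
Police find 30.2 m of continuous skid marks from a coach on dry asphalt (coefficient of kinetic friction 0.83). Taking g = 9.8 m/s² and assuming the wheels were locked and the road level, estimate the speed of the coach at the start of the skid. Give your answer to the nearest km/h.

Deceleration a = μg = 0.83 × 9.8 = 8.134 m/s².
v = √(2a·d) = √(2 × 8.134 × 30.2) = √491.294 = 22.1652 m/s.
= 22.1652 × 3.6 = 79.795 km/h.

Initial speed ≈ 80 km/h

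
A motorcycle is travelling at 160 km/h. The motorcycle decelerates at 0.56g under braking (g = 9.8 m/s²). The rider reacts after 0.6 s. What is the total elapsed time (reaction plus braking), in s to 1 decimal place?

160 km/h ÷ 3.6 = 44.4444 m/s.
a = 0.56 × 9.8 = 5.488 m/s².
Braking time = v/a = 44.4444 / 5.488 = 8.098 s.
Total = 0.6 + 8.098 = 8.698 s.

Total time ≈ 8.7 s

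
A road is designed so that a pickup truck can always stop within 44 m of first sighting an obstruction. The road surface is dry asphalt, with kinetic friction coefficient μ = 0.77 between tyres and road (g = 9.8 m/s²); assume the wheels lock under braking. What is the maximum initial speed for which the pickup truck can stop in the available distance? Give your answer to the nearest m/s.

Maximum speed ≈ 26 m/s

a = μg = 0.77 × 9.8 = 7.546 m/s².
v²/(2a) = d ⇒ v = √(2 × 7.546 × 44) = √664.05 = 25.7692 m/s.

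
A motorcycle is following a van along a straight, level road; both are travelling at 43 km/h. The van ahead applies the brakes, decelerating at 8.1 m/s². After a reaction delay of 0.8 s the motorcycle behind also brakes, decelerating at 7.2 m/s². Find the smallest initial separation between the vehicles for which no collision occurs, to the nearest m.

Minimum gap ≈ 11 m

43 km/h ÷ 3.6 = 11.9444 m/s.
Leader travels v²/(2a_L) = 142.669 / 16.200 = 8.807 m before stopping.
Follower covers v·t_r = 11.9444 × 0.8 = 9.556 m while reacting, then v²/(2a_F) = 142.669 / 14.400 = 9.908 m while braking, for a total of 9.556 + 9.908 = 19.464 m.
Since a_F ≤ a_L and the follower starts braking later, the follower is never slower than the leader, so the closest approach is when both have stopped.
Minimum gap = 19.464 − 8.807 = 10.657 m.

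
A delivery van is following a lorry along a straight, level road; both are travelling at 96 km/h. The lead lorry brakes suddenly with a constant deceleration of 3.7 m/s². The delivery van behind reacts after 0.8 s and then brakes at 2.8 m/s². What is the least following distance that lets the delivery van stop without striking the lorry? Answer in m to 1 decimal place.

96 km/h ÷ 3.6 = 26.6667 m/s.
Leader travels v²/(2a_L) = 711.113 / 7.400 = 96.096 m before stopping.
Follower covers v·t_r = 26.6667 × 0.8 = 21.333 m while reacting, then v²/(2a_F) = 711.113 / 5.600 = 126.984 m while braking, for a total of 21.333 + 126.984 = 148.317 m.
Since a_F ≤ a_L and the follower starts braking later, the follower is never slower than the leader, so the closest approach is when both have stopped.
Minimum gap = 148.317 − 96.096 = 52.221 m.

Minimum gap ≈ 52.2 m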